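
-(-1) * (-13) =-13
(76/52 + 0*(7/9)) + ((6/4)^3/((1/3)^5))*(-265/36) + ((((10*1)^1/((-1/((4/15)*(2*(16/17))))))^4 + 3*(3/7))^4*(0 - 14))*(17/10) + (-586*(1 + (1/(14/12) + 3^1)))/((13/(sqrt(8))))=-342641127397650095226560561105153673127514951/87908597469540437275949141380320 - 39848*sqrt(2)/91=-3897697578110.17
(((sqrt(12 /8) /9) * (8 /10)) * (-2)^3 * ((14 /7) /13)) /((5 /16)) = -512 * sqrt(6) /2925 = -0.43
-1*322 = -322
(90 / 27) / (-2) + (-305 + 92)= -644 / 3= -214.67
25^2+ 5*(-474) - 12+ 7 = -1750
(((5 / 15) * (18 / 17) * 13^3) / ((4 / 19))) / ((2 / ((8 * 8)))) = 2003664 / 17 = 117862.59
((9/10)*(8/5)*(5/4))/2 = 0.90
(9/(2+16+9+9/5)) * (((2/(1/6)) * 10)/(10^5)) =3/8000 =0.00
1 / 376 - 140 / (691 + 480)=-51469 / 440296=-0.12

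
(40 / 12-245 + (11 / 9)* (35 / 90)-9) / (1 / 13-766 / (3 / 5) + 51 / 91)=3688321 / 18811224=0.20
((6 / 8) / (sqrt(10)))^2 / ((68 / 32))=9 / 340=0.03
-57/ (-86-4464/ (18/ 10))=57/ 2566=0.02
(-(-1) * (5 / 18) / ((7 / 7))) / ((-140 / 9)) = -0.02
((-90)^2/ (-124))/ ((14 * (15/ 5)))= -675/ 434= -1.56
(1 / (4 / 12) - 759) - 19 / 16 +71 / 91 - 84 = -1223633 / 1456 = -840.41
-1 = -1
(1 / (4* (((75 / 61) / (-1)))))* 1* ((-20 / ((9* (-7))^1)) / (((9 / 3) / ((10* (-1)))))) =0.22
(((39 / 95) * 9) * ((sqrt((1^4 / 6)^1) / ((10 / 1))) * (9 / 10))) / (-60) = -351 * sqrt(6) / 380000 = -0.00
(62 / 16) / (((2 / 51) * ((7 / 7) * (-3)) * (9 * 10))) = -0.37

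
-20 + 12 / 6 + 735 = 717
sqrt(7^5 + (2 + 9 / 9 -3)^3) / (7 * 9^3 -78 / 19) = 0.03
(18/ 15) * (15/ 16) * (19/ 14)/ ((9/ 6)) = 57/ 56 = 1.02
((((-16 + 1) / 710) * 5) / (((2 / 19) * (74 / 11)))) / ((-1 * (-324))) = -1045 / 2269728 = -0.00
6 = 6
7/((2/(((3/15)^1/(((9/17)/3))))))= 119/30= 3.97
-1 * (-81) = 81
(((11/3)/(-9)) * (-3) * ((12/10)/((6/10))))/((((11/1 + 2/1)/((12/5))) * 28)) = 22/1365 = 0.02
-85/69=-1.23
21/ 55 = 0.38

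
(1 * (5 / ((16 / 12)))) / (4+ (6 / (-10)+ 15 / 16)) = 300 / 347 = 0.86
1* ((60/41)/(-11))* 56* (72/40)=-6048/451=-13.41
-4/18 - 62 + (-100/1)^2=89440/9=9937.78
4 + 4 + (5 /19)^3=54997 /6859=8.02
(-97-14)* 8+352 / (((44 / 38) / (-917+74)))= -257160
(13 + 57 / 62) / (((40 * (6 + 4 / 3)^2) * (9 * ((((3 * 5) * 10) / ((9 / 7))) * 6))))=863 / 840224000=0.00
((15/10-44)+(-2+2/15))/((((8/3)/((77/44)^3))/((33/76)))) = -15065589/389120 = -38.72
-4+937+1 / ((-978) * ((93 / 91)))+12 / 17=1443711295 / 1546218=933.70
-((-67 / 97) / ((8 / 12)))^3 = 8120601 / 7301384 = 1.11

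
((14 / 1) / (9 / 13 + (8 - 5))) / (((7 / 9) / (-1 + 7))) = 117 / 4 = 29.25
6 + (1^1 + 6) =13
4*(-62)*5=-1240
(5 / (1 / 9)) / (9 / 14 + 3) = 210 / 17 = 12.35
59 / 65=0.91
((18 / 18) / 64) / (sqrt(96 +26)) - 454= -454 +sqrt(122) / 7808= -454.00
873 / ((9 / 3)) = 291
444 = 444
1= 1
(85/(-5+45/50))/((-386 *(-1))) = -425/7913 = -0.05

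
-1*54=-54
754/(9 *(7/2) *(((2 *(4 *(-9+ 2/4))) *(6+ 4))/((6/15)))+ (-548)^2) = 377/123377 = 0.00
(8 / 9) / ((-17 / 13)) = -104 / 153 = -0.68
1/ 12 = 0.08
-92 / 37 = -2.49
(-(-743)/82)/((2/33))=149.51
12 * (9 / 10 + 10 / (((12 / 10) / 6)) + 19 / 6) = 3244 / 5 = 648.80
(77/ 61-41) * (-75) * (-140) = -25452000/ 61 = -417245.90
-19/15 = -1.27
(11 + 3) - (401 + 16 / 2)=-395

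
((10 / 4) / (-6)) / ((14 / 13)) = -65 / 168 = -0.39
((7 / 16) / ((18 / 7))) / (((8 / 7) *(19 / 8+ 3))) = 343 / 12384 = 0.03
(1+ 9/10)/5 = 19/50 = 0.38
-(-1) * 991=991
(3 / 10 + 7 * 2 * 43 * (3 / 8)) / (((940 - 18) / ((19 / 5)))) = 85899 / 92200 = 0.93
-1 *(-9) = 9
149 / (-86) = -1.73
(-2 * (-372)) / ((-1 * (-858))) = 124 / 143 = 0.87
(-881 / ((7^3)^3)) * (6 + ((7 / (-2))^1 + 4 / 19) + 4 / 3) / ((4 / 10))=-2030705 / 9200622396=-0.00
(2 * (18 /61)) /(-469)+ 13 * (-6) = -2231538 /28609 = -78.00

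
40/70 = 4/7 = 0.57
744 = 744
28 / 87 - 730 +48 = -59306 / 87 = -681.68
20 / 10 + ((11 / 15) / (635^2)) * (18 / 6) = 4032261 / 2016125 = 2.00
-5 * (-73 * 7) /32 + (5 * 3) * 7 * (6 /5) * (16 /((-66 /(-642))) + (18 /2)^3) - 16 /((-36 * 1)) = 353372881 /3168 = 111544.47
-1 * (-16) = 16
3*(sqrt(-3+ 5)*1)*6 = 18*sqrt(2) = 25.46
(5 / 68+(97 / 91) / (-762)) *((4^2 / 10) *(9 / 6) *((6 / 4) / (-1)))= -510171 / 1964690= -0.26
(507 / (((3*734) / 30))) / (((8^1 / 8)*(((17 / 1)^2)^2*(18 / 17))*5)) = 169 / 10818426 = 0.00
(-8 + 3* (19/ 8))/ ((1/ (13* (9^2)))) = -7371/ 8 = -921.38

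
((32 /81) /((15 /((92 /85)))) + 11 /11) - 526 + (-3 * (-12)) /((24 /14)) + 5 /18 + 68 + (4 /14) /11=-6929012249 /15904350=-435.67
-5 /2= -2.50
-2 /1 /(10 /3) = -3 /5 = -0.60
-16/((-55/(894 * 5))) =14304/11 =1300.36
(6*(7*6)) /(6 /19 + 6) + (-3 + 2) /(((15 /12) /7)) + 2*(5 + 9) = 623 /10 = 62.30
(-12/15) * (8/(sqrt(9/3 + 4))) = -32 * sqrt(7)/35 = -2.42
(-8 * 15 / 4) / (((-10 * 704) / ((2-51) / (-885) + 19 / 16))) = 17599 / 3322880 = 0.01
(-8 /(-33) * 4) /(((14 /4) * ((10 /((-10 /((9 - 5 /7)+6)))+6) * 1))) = -0.03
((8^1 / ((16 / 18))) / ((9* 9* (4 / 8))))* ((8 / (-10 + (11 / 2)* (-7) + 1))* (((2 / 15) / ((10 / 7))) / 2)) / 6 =-56 / 192375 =-0.00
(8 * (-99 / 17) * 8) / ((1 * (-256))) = 99 / 68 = 1.46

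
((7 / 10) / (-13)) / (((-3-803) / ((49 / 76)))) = 343 / 7963280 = 0.00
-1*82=-82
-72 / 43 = -1.67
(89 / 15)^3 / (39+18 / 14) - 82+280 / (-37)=-2971512529 / 35214750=-84.38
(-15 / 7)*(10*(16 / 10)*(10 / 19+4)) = -20640 / 133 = -155.19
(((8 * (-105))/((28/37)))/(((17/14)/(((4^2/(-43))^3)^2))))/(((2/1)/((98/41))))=-12775178895360/4405990045153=-2.90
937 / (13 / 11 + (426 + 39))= 10307 / 5128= 2.01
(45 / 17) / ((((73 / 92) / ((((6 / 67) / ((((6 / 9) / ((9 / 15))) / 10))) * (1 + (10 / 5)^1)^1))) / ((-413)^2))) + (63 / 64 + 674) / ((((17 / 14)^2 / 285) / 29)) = 116683828852605 / 22615984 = 5159352.29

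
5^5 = 3125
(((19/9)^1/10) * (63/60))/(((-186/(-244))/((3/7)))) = 1159/9300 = 0.12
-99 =-99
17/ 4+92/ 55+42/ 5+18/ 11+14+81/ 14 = 55047/ 1540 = 35.74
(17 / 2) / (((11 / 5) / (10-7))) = 255 / 22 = 11.59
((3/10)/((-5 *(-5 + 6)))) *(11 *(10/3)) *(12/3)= -44/5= -8.80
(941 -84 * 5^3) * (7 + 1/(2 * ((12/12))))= -143385/2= -71692.50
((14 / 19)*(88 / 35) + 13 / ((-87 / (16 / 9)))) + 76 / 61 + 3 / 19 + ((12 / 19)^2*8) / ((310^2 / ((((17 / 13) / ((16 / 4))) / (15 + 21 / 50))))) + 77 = 22141580507083022 / 276801644912715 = 79.99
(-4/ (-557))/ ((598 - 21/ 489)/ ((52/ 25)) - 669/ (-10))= 169520/ 8365358529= 0.00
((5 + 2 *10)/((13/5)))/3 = 125/39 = 3.21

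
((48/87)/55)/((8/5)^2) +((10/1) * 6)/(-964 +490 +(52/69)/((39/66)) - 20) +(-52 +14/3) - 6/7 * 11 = -25909025833/455505204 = -56.88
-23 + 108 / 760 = -22.86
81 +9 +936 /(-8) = -27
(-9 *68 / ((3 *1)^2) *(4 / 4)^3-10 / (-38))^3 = -2131746903 / 6859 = -310795.58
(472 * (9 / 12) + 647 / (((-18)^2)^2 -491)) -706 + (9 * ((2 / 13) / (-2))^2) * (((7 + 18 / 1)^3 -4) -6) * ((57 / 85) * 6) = 898708480361 / 300185405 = 2993.84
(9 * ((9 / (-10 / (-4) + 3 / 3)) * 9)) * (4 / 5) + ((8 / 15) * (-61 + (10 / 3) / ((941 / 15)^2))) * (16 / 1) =-353.90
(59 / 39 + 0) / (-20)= -59 / 780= -0.08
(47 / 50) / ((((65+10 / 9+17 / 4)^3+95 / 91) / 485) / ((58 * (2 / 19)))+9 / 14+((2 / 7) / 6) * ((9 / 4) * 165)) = 1122655427712 / 162380102394065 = 0.01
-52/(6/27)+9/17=-3969/17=-233.47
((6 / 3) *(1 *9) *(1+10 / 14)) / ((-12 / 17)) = -306 / 7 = -43.71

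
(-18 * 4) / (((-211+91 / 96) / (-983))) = -6794496 / 20165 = -336.95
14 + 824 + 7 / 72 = 60343 / 72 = 838.10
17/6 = 2.83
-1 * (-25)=25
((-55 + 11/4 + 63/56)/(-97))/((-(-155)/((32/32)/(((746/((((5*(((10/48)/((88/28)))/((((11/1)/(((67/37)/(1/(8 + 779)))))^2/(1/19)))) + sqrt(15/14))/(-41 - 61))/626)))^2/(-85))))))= -677799139942530266050264495/62065732098601124871692873517985038336 - 28429052584225*sqrt(210)/5335529193975530521669902336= -0.00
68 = 68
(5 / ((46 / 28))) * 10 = 700 / 23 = 30.43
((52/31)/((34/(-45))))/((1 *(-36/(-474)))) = -15405/527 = -29.23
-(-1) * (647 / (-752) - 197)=-148791 / 752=-197.86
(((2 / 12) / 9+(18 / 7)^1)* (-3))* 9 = -979 / 14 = -69.93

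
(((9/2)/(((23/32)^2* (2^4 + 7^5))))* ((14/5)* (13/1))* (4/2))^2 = 2813375545344/1979968325017225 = 0.00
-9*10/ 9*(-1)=10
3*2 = 6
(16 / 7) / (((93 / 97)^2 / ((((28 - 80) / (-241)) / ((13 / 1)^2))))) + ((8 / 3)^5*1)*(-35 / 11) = -429.06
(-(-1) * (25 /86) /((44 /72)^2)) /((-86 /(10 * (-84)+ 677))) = 330075 /223729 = 1.48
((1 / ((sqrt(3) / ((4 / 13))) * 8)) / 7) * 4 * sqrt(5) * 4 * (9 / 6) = 4 * sqrt(15) / 91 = 0.17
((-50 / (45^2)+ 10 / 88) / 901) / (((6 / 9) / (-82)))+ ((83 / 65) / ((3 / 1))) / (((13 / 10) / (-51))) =-3022831429 / 180895572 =-16.71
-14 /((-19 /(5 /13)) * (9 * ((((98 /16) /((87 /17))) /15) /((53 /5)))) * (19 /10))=1229600 /558467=2.20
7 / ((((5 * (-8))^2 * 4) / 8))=7 / 800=0.01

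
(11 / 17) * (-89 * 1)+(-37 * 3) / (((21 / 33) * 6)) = -20625 / 238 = -86.66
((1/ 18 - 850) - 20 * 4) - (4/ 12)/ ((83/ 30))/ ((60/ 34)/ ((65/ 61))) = -84756187/ 91134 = -930.02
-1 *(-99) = 99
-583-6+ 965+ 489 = 865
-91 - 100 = -191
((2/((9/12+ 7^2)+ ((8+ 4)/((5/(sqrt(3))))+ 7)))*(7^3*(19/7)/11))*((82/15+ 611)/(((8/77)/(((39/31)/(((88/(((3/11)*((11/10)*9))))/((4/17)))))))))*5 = 24007755341115/29711085844-253826488188*sqrt(3)/7427771461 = 748.85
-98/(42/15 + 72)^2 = -1225/69938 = -0.02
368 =368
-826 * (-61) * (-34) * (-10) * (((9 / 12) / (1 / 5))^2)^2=3387769628.91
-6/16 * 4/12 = -0.12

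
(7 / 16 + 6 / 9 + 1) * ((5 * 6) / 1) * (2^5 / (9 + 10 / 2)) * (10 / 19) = 10100 / 133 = 75.94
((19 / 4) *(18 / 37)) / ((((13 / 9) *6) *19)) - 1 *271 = -521377 / 1924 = -270.99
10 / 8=5 / 4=1.25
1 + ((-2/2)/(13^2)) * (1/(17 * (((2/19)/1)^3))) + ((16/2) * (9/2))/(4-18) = -300837/160888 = -1.87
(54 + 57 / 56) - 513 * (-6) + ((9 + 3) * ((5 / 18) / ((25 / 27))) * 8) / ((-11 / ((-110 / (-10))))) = 869181 / 280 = 3104.22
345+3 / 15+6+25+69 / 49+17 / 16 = 1484389 / 3920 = 378.67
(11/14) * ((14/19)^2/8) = 77/1444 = 0.05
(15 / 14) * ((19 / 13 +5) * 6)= 540 / 13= 41.54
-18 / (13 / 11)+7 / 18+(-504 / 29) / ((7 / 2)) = -134413 / 6786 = -19.81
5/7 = 0.71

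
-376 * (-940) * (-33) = -11663520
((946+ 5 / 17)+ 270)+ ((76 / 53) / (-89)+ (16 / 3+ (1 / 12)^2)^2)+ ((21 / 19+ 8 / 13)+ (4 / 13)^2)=6655969969947167 / 5339247922944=1246.61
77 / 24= 3.21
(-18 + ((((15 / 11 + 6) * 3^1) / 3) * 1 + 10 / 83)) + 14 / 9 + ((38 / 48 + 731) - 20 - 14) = 688.83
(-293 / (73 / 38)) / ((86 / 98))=-545566 / 3139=-173.80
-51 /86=-0.59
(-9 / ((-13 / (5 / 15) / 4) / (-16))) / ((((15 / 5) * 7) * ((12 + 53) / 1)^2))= -64 / 384475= -0.00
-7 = -7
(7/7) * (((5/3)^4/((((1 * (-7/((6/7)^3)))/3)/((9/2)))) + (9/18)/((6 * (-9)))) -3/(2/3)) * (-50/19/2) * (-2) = -89982175/2463426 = -36.53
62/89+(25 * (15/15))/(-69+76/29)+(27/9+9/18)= 3.82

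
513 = 513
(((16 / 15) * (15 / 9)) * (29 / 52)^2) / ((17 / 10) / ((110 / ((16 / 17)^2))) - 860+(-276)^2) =3931675 / 535547695644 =0.00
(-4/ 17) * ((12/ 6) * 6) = -48/ 17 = -2.82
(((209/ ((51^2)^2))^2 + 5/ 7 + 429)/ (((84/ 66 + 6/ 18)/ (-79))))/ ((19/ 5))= -598176051229772731375/ 107539413758918883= -5562.39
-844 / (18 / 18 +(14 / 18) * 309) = -633 / 181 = -3.50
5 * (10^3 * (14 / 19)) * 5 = 350000 / 19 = 18421.05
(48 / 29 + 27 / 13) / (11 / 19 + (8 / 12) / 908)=5201478 / 807911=6.44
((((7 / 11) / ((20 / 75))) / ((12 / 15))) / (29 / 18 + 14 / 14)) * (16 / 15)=630 / 517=1.22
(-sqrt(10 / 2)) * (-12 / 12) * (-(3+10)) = -13 * sqrt(5) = -29.07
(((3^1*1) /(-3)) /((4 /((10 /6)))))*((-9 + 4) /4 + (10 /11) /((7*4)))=625 /1232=0.51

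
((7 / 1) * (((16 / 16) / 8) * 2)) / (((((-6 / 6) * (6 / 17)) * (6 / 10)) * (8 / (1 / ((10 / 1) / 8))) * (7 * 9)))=-17 / 1296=-0.01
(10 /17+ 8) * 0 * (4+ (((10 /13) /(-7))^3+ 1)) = 0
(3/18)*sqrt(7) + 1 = sqrt(7)/6 + 1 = 1.44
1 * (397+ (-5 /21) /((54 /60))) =74983 /189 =396.74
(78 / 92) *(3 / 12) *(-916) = -194.15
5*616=3080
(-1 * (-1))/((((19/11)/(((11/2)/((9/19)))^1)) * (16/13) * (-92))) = -1573/26496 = -0.06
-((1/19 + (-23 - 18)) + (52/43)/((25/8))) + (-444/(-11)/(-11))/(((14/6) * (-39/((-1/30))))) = 9121716616/224899675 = 40.56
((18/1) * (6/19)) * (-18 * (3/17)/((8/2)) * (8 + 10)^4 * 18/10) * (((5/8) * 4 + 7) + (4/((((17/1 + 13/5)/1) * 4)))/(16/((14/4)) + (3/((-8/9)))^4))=-352793449724769072/43537352495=-8103236.18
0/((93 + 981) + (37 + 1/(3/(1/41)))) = 0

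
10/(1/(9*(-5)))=-450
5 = 5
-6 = -6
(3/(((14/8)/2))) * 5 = 120/7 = 17.14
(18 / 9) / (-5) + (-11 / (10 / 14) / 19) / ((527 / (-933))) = 10363 / 10013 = 1.03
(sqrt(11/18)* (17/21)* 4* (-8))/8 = -34* sqrt(22)/63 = -2.53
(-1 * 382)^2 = 145924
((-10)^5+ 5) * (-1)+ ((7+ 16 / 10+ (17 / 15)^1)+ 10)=1500221 / 15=100014.73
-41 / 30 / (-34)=41 / 1020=0.04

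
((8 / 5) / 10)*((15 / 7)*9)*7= 108 / 5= 21.60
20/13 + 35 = 475/13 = 36.54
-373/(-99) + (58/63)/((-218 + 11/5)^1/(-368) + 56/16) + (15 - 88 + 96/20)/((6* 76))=5073434297/1320035640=3.84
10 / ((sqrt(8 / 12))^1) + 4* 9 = 5* sqrt(6) + 36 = 48.25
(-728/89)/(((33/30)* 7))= -1040/979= -1.06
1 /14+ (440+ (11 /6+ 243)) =14383 /21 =684.90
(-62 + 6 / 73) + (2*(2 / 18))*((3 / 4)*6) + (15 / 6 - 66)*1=-18165 / 146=-124.42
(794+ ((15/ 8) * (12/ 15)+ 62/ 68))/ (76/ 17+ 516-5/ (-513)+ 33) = 6945507/ 4826902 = 1.44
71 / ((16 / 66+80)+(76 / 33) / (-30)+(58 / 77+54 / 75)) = 1230075 / 1414394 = 0.87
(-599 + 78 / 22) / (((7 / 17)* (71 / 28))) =-445400 / 781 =-570.29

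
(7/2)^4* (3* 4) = 7203/4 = 1800.75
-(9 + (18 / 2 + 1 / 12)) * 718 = -77903 / 6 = -12983.83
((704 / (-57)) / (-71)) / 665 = 704 / 2691255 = 0.00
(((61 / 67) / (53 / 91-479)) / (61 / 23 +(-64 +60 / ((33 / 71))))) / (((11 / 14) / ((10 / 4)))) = -4468555 / 49992954768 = -0.00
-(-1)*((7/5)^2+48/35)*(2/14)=583/1225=0.48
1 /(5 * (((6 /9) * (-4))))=-3 /40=-0.08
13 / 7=1.86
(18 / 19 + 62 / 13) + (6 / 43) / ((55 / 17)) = 3364574 / 584155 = 5.76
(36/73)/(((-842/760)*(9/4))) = -6080/30733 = -0.20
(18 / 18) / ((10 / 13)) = 1.30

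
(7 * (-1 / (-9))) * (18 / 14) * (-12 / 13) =-0.92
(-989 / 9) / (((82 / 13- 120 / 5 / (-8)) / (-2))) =25714 / 1089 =23.61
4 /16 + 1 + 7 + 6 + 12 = 105 /4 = 26.25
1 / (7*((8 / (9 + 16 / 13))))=19 / 104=0.18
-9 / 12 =-3 / 4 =-0.75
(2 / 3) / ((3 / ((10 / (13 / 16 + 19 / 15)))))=1600 / 1497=1.07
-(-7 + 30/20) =11/2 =5.50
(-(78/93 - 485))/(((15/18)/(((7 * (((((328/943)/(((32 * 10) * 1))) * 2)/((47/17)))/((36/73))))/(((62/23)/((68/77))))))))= 105548291/49683700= 2.12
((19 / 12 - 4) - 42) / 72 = -533 / 864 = -0.62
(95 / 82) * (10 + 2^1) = 570 / 41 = 13.90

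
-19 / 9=-2.11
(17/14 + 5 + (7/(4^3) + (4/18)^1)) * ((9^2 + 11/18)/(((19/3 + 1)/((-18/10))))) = -38771317/295680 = -131.13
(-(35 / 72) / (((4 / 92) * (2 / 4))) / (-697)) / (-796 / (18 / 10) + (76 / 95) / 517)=-297275 / 4097668576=-0.00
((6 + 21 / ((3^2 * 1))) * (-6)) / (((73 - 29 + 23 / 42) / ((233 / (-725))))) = 19572 / 54259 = 0.36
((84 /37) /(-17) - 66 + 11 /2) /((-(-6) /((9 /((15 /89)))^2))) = -1812570351 /62900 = -28816.70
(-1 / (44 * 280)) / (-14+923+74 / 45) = -9 / 100972256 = -0.00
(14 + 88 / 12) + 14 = 35.33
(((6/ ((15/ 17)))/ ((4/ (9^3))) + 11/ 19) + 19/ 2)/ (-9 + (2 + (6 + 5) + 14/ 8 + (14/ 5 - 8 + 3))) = 474764/ 1349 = 351.94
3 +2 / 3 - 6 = -7 / 3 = -2.33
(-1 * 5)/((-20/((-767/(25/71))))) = -54457/100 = -544.57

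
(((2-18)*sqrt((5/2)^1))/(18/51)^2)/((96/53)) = -15317*sqrt(10)/432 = -112.12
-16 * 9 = -144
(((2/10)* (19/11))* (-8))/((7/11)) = -152/35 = -4.34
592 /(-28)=-148 /7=-21.14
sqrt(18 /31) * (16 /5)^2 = 768 * sqrt(62) /775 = 7.80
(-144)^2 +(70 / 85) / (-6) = 1057529 / 51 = 20735.86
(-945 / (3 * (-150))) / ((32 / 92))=483 / 80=6.04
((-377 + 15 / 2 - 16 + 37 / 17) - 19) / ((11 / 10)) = -68395 / 187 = -365.75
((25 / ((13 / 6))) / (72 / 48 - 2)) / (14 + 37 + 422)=-300 / 6149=-0.05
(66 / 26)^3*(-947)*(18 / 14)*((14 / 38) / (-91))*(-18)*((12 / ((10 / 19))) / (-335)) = 98.78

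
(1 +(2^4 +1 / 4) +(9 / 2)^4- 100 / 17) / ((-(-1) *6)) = 114629 / 1632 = 70.24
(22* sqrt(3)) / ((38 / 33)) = 363* sqrt(3) / 19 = 33.09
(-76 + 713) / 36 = 637 / 36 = 17.69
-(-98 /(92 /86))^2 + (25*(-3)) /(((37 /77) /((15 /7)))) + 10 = -8716.61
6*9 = 54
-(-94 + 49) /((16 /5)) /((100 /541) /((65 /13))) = 24345 /64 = 380.39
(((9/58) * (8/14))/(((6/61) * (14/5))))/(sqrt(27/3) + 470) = 915/1344266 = 0.00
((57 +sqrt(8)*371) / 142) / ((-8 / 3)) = -1113*sqrt(2) / 568 - 171 / 1136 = -2.92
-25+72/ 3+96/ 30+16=18.20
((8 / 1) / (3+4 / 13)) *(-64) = -6656 / 43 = -154.79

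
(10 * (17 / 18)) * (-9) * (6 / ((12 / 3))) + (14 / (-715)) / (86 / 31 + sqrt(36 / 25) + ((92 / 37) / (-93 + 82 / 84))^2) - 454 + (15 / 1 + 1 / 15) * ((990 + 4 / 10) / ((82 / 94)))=1307878373434976156093 / 79149112493493900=16524.23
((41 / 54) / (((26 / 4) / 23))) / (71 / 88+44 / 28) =580888 / 514215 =1.13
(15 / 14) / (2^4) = 15 / 224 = 0.07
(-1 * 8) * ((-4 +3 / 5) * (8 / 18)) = 544 / 45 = 12.09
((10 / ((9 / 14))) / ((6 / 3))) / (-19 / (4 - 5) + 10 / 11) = 770 / 1971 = 0.39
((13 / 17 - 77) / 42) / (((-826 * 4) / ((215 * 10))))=58050 / 49147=1.18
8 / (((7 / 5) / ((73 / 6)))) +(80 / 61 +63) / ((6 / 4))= 47994 / 427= 112.40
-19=-19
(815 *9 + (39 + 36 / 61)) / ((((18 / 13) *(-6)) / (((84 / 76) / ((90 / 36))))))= -1364545 / 3477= -392.45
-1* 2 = -2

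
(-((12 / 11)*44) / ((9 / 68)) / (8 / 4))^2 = 295936 / 9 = 32881.78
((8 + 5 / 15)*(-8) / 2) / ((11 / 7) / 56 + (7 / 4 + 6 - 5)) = -39200 / 3267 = -12.00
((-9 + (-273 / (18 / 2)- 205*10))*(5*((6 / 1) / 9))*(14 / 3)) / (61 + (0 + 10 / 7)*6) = -6142640 / 13149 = -467.16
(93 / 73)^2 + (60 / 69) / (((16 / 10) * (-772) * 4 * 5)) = 1228546507 / 756973792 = 1.62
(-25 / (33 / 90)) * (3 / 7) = -2250 / 77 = -29.22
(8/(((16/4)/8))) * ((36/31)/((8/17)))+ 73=3487/31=112.48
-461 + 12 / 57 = -8755 / 19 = -460.79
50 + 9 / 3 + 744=797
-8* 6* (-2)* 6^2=3456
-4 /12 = -1 /3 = -0.33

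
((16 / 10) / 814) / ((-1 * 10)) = -2 / 10175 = -0.00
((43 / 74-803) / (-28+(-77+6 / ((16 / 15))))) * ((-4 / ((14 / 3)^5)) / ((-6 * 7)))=1603233 / 4614193780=0.00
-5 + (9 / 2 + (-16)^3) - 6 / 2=-4099.50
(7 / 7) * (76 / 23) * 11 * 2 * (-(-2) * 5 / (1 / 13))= 217360 / 23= 9450.43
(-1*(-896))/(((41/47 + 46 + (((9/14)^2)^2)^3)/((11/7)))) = 3751776345347588096/124909963150991695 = 30.04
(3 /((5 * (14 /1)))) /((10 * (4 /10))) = 3 /280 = 0.01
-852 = -852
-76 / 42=-38 / 21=-1.81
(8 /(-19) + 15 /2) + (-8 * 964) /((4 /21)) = -1538275 /38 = -40480.92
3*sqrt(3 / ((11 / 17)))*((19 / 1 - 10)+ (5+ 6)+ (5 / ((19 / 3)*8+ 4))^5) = 7118207267565*sqrt(561) / 1305004248064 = 129.19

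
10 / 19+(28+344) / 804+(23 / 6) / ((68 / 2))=286115 / 259692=1.10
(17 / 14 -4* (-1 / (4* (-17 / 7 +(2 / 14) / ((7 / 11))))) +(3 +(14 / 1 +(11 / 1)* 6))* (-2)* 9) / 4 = -373.31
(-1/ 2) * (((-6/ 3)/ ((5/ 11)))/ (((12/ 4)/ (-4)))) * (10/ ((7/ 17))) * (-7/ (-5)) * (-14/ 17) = 1232/ 15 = 82.13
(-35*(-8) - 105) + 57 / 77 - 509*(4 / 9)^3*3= 779924 / 18711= 41.68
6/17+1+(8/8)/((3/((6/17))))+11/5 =312/85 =3.67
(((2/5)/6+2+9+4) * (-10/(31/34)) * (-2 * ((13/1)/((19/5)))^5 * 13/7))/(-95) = -92723000890000/30626868531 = -3027.51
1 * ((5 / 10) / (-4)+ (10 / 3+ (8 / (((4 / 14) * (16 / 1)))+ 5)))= 239 / 24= 9.96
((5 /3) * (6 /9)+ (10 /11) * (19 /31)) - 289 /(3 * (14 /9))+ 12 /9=-2531855 /42966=-58.93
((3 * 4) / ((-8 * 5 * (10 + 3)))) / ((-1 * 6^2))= 1 / 1560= 0.00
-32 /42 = -16 /21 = -0.76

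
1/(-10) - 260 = -2601/10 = -260.10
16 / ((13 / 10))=160 / 13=12.31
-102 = -102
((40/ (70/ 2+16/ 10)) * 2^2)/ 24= 0.18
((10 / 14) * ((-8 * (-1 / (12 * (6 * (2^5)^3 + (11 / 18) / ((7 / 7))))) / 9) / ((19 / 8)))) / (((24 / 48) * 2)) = 32 / 282408609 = 0.00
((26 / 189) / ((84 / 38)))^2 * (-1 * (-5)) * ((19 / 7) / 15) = 1159171 / 330812181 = 0.00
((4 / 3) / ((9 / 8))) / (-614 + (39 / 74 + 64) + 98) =-2368 / 902043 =-0.00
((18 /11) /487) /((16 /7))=63 /42856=0.00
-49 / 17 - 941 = -16046 / 17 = -943.88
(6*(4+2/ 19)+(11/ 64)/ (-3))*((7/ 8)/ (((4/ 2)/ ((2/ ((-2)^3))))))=-627529/ 233472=-2.69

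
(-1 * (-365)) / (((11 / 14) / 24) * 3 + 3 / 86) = 1757840 / 641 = 2742.34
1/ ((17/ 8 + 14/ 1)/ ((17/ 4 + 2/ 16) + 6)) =83/ 129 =0.64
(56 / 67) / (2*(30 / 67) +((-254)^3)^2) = 14 / 4497975764546623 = 0.00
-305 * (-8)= 2440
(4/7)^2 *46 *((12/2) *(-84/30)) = -8832/35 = -252.34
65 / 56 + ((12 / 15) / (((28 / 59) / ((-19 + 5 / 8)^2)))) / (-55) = -1131931 / 123200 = -9.19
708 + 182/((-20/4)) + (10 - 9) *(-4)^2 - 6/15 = 3436/5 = 687.20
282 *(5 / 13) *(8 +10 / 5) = 14100 / 13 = 1084.62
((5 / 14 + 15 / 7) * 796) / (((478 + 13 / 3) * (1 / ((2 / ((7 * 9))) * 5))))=19900 / 30387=0.65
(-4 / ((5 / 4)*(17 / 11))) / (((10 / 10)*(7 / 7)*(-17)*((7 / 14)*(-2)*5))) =-0.02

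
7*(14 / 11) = 98 / 11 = 8.91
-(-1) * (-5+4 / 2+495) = 492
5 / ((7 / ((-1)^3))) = -5 / 7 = -0.71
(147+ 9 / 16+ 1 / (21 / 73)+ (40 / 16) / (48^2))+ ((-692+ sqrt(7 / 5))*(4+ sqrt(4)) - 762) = -153634045 / 32256+ 6*sqrt(35) / 5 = -4755.86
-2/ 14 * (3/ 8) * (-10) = 15/ 28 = 0.54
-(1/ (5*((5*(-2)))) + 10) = -9.98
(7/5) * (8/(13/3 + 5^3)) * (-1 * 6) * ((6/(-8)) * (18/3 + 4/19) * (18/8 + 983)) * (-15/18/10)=-14648697/73720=-198.71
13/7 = 1.86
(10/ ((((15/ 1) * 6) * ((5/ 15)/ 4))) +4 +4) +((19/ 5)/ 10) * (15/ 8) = 2411/ 240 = 10.05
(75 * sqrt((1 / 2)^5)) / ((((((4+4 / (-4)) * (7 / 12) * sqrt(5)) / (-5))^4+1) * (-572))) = -15000 * sqrt(2) / 1258543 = -0.02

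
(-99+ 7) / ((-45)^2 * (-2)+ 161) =92 / 3889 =0.02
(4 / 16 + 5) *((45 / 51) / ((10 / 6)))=2.78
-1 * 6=-6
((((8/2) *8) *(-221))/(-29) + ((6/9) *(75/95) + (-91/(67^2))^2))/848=2713514214449/9415570985008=0.29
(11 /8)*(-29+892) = 1186.62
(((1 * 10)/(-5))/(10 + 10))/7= -0.01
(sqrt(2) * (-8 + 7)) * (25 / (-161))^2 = -625 * sqrt(2) / 25921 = -0.03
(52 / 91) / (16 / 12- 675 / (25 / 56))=-3 / 7931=-0.00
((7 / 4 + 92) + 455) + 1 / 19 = 41709 / 76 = 548.80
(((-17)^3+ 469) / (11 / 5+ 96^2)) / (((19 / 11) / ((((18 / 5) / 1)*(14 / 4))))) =-3079692 / 875729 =-3.52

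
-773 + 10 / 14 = -5406 / 7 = -772.29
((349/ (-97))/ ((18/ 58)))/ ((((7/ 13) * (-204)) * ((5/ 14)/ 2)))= 131573/ 222615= 0.59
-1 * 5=-5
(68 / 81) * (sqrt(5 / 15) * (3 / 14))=0.10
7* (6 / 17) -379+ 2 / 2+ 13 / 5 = -31699 / 85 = -372.93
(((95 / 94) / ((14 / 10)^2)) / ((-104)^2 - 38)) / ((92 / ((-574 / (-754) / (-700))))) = -3895 / 6887336176448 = -0.00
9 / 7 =1.29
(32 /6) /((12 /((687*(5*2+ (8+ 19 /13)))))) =231748 /39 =5942.26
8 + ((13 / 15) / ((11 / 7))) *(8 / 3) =4688 / 495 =9.47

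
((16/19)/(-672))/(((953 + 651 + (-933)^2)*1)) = -1/695930214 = -0.00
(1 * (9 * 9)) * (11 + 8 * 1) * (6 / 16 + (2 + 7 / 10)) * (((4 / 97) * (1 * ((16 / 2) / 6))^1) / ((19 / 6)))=82.17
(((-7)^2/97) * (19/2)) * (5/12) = 4655/2328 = 2.00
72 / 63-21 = -139 / 7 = -19.86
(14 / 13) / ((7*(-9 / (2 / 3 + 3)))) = -22 / 351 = -0.06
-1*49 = -49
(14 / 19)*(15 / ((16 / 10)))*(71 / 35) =1065 / 76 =14.01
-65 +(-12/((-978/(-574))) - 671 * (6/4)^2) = -1031329/652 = -1581.79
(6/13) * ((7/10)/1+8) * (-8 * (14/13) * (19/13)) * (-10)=1110816/2197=505.61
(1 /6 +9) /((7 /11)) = 605 /42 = 14.40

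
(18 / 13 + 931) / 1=12121 / 13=932.38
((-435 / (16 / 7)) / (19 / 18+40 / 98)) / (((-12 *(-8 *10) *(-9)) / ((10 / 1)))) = 49735 / 330496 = 0.15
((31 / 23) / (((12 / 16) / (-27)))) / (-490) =558 / 5635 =0.10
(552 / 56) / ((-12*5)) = -23 / 140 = -0.16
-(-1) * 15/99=5/33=0.15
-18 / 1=-18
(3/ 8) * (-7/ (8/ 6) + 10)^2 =1083/ 128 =8.46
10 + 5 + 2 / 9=137 / 9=15.22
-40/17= -2.35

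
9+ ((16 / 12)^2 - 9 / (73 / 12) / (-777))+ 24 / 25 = 49941487 / 4254075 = 11.74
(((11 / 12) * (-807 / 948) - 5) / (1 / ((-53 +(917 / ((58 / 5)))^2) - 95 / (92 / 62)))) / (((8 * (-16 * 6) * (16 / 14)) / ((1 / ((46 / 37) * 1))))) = 13012087809707 / 400581459968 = 32.48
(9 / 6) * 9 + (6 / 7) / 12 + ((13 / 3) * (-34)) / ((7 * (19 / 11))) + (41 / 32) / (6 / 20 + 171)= 725639 / 520752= 1.39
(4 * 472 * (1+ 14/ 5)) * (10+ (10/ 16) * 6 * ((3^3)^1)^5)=386043065672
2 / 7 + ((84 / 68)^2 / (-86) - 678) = -117910463 / 173978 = -677.73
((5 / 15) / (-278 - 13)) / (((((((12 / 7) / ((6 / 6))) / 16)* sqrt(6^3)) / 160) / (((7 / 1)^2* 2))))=-109760* sqrt(6) / 23571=-11.41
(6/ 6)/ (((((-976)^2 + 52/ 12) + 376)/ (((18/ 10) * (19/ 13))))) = 513/ 185826485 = 0.00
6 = 6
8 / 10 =4 / 5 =0.80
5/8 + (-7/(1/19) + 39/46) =-24201/184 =-131.53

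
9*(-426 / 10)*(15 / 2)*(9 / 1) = -25879.50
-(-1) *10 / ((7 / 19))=190 / 7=27.14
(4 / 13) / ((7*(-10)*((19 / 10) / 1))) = -4 / 1729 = -0.00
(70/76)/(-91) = -5/494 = -0.01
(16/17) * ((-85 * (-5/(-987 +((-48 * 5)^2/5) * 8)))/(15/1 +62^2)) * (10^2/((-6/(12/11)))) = -80000/3870202677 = -0.00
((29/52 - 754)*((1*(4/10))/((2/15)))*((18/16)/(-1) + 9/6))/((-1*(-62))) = -352611/25792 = -13.67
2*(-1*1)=-2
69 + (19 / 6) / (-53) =21923 / 318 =68.94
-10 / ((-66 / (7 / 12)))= 35 / 396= 0.09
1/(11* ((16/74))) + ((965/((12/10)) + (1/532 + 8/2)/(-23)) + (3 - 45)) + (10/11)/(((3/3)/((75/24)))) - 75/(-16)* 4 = 633142843/807576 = 784.00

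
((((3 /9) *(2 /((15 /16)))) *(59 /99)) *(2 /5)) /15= 3776 /334125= 0.01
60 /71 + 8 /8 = 1.85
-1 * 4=-4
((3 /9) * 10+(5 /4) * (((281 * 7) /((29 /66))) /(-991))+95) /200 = 3196469 /6897360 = 0.46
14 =14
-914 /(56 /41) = -18737 /28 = -669.18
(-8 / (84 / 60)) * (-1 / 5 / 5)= 8 / 35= 0.23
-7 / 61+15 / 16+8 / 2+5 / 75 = 71581 / 14640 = 4.89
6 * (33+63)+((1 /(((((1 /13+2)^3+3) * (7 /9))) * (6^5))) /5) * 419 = 457647758303 /794525760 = 576.00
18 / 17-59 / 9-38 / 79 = -72253 / 12087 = -5.98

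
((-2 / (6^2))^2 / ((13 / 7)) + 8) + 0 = 33703 / 4212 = 8.00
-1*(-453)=453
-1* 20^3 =-8000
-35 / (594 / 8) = -140 / 297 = -0.47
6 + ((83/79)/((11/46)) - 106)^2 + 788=8395781450/755161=11117.87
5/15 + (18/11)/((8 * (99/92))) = 190/363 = 0.52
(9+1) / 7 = 10 / 7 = 1.43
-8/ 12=-2/ 3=-0.67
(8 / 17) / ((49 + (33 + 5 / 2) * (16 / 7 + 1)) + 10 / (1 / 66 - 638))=0.00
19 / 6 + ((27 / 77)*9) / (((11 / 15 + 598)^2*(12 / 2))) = 3.17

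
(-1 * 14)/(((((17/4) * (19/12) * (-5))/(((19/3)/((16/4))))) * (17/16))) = 896/1445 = 0.62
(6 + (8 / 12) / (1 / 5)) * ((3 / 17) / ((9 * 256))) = 7 / 9792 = 0.00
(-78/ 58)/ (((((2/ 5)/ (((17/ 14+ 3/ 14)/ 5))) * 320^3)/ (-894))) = 17433/ 665190400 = 0.00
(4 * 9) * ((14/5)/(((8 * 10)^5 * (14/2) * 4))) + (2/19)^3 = 65536061731/56188928000000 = 0.00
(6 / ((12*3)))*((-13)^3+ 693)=-250.67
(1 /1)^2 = 1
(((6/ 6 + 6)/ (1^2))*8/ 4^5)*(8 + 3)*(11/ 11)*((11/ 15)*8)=847/ 240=3.53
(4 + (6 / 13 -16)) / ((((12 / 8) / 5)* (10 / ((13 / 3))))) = -50 / 3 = -16.67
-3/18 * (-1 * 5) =5/6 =0.83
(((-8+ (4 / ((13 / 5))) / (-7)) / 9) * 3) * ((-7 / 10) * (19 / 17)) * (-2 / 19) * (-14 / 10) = 308 / 975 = 0.32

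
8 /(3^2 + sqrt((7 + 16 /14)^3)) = 0.25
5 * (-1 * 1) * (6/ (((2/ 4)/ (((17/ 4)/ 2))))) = -255/ 2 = -127.50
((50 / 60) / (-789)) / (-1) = 5 / 4734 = 0.00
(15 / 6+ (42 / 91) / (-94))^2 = 9296401 / 1493284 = 6.23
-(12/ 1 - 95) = 83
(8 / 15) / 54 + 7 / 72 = 347 / 3240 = 0.11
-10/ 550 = -1/ 55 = -0.02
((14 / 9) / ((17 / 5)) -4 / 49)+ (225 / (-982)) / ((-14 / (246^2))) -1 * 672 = 1173444269 / 3681027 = 318.78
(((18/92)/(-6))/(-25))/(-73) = -0.00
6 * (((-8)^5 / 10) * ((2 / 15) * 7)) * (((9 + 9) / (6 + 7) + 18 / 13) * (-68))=1123024896 / 325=3455461.22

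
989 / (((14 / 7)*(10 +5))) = 989 / 30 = 32.97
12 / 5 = 2.40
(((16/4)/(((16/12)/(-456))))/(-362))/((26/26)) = 684/181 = 3.78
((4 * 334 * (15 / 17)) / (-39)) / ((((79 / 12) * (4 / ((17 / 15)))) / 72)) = -96192 / 1027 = -93.66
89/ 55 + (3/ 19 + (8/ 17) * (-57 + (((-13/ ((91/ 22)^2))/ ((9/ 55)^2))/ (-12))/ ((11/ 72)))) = -5427572632/ 305540235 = -17.76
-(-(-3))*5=-15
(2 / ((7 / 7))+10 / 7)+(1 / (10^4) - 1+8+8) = 1290007 / 70000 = 18.43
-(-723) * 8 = 5784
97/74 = 1.31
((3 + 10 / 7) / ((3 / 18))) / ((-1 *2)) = -93 / 7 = -13.29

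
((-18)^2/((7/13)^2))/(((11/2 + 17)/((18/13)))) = 16848/245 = 68.77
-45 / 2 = -22.50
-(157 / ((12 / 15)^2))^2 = -15405625 / 256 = -60178.22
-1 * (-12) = 12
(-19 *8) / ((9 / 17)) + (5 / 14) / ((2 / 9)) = -71947 / 252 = -285.50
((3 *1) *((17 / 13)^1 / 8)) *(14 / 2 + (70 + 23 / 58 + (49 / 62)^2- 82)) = -22620795 / 11593504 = -1.95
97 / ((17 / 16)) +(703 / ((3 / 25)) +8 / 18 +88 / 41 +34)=37551547 / 6273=5986.22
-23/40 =-0.58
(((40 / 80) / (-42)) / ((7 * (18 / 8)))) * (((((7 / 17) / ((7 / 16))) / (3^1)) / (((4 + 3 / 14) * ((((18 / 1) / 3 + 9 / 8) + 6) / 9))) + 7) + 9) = -8944 / 737205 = -0.01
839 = 839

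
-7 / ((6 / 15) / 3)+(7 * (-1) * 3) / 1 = -147 / 2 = -73.50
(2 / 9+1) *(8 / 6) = 44 / 27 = 1.63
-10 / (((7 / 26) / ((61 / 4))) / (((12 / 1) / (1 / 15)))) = -713700 / 7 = -101957.14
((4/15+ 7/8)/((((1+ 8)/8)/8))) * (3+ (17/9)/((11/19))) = 135904/2673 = 50.84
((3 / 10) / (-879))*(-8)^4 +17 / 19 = -14007 / 27835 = -0.50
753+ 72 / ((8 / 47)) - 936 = 240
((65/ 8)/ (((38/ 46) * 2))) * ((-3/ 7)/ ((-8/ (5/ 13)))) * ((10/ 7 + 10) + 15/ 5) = 174225/ 119168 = 1.46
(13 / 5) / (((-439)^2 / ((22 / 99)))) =26 / 8672445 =0.00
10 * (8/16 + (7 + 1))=85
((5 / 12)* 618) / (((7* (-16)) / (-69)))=35535 / 224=158.64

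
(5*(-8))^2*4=6400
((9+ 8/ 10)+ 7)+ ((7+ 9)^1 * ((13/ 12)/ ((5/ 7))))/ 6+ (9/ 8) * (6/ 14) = 53743/ 2520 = 21.33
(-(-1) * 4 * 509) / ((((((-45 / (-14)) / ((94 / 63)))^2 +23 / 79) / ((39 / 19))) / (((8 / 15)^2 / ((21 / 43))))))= 15644763164672 / 31699522575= 493.53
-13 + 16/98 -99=-5480/49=-111.84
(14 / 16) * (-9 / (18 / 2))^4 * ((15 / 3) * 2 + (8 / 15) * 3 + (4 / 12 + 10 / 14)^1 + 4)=14.57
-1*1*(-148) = 148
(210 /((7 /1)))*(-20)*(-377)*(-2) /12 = -37700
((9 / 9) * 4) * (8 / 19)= 32 / 19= 1.68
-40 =-40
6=6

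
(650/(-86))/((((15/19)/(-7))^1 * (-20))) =-1729/516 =-3.35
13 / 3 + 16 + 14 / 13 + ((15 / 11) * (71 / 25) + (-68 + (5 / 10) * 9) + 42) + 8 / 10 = 19661 / 4290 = 4.58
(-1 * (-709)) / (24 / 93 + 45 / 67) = 1472593 / 1931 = 762.61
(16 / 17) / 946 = 8 / 8041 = 0.00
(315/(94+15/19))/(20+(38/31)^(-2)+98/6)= 3703860/41237497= 0.09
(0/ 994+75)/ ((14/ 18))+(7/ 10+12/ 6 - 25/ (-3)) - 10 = 20467/ 210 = 97.46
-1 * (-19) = 19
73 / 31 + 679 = 21122 / 31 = 681.35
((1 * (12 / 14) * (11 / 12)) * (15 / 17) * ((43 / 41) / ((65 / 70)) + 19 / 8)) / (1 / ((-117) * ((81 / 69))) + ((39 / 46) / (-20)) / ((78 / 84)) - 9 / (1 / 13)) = -4053003075 / 195268255252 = -0.02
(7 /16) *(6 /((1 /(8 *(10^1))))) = 210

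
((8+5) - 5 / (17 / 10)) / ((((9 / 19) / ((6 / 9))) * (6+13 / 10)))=7220 / 3723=1.94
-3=-3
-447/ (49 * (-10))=447/ 490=0.91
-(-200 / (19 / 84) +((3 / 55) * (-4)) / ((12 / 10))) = 184838 / 209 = 884.39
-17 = -17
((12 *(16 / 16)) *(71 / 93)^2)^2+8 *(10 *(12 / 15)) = 938534992 / 8311689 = 112.92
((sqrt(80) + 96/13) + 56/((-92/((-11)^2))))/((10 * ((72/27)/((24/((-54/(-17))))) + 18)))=-168419/466440 + 17 * sqrt(5)/780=-0.31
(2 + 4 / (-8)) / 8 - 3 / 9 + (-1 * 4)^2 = 761 / 48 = 15.85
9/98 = 0.09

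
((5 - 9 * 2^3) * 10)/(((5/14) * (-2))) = 938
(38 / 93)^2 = 1444 / 8649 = 0.17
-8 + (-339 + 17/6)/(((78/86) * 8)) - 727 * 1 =-1462651/1872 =-781.33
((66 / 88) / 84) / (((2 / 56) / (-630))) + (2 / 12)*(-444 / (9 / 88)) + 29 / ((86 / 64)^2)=-28788763 / 33282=-864.99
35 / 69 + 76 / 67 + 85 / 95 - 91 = -7770385 / 87837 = -88.46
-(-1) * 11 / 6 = 11 / 6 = 1.83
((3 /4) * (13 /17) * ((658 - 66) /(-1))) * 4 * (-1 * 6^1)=138528 /17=8148.71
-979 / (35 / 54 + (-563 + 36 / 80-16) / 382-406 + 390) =201948120 / 3479197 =58.04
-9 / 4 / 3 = -3 / 4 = -0.75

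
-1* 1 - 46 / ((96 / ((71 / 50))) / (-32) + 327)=-26333 / 23067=-1.14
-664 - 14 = -678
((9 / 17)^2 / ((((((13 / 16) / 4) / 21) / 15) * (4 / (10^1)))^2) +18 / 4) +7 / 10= 1028766069866 / 244205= 4212715.01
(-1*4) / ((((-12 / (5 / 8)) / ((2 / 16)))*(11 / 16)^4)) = 5120 / 43923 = 0.12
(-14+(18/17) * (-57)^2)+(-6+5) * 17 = 57955/17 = 3409.12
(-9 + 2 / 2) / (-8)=1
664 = 664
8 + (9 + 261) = 278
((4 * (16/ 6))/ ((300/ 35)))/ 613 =56/ 27585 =0.00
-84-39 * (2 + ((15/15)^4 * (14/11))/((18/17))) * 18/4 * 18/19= -128823/209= -616.38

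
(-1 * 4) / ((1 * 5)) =-4 / 5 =-0.80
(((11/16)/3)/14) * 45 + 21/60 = 1217/1120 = 1.09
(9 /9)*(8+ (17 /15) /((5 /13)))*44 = 36124 /75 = 481.65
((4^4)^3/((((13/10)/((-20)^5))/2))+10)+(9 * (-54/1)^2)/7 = -7516192767657918/91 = -82595524919317.78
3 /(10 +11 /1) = 1 /7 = 0.14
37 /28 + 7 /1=233 /28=8.32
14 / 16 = 7 / 8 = 0.88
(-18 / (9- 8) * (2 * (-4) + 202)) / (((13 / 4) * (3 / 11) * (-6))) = 8536 / 13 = 656.62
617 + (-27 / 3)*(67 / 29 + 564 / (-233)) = 4175774 / 6757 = 617.99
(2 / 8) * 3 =3 / 4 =0.75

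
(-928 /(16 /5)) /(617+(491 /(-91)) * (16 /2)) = -26390 /52219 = -0.51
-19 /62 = -0.31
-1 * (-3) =3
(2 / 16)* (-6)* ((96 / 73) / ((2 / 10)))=-360 / 73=-4.93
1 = 1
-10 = -10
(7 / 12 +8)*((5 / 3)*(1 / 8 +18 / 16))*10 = 178.82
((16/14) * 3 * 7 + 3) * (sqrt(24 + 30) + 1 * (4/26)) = 54/13 + 81 * sqrt(6) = 202.56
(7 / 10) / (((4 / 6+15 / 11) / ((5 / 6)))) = 0.29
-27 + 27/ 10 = -243/ 10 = -24.30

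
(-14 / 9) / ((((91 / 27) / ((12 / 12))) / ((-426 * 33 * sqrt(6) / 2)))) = 42174 * sqrt(6) / 13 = 7946.52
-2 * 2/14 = -2/7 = -0.29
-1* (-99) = 99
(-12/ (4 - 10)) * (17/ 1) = 34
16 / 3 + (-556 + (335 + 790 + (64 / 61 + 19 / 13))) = 1372312 / 2379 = 576.84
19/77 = 0.25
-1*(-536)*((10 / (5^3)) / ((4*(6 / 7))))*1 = 938 / 75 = 12.51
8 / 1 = 8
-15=-15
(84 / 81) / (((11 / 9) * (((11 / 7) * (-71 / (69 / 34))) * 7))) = -322 / 146047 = -0.00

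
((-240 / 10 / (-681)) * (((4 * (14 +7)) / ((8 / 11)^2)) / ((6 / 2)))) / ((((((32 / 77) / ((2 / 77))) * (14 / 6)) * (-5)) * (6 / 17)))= -2057 / 72640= -0.03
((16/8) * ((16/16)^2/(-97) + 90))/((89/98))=1710884/8633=198.18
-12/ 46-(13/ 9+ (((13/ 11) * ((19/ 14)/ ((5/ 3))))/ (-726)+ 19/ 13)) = -1587324803/ 501440940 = -3.17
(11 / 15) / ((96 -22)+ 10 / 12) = 22 / 2245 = 0.01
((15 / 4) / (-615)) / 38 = -1 / 6232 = -0.00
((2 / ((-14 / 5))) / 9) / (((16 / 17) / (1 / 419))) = -85 / 422352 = -0.00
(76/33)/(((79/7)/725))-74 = 192782/2607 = 73.95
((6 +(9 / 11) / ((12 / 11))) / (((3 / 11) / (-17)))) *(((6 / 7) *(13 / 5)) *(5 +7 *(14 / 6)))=-700128 / 35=-20003.66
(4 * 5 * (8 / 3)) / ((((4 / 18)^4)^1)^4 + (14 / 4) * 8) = 24706935851357880 / 12971141321979271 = 1.90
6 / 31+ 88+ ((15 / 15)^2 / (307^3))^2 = 2288910245363160797 / 25953261743327719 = 88.19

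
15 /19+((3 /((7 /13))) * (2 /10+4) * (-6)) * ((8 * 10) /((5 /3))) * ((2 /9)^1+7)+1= -924734 /19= -48670.21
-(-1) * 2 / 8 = 1 / 4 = 0.25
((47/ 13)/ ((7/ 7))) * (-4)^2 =752/ 13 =57.85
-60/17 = -3.53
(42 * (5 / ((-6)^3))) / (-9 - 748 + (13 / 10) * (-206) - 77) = 25 / 28332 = 0.00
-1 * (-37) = 37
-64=-64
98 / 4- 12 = 12.50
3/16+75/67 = 1401/1072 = 1.31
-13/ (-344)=13/ 344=0.04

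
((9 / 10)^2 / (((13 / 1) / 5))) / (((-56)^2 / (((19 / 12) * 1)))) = 513 / 3261440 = 0.00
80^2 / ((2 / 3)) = 9600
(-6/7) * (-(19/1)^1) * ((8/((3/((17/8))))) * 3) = 1938/7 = 276.86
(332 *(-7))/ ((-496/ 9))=5229/ 124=42.17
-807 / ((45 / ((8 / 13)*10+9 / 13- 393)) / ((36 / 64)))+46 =204949 / 52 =3941.33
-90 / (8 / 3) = -135 / 4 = -33.75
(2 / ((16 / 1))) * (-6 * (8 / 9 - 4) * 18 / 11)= 42 / 11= 3.82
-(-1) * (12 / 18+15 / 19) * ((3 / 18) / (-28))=-83 / 9576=-0.01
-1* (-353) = 353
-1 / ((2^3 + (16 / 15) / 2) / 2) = -0.23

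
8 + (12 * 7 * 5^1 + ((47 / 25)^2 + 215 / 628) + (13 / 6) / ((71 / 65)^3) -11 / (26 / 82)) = 2185171711395433 / 5478722632500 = 398.85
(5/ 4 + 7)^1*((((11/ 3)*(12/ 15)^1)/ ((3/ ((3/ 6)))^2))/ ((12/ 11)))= 1331/ 2160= 0.62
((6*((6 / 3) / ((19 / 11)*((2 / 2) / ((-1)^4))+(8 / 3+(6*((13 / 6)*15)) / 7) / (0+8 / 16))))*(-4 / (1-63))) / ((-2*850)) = -1386 / 191050675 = -0.00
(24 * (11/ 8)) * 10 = 330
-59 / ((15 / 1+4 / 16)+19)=-1.72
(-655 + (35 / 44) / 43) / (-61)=1239225 / 115412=10.74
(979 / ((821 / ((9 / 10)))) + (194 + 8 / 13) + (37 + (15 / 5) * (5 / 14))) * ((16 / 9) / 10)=698577784 / 16809975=41.56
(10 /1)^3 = 1000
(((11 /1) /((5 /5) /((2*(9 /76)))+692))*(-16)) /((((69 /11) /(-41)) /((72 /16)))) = 535788 /72059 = 7.44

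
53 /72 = 0.74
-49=-49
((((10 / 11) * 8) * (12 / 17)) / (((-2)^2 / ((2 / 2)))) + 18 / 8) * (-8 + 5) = -7929 / 748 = -10.60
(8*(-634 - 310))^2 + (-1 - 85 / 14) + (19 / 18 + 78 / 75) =57032699.02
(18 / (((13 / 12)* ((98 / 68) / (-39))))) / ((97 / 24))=-528768 / 4753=-111.25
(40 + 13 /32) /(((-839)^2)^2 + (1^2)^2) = 1293 /15856152775744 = 0.00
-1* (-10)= 10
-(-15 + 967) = -952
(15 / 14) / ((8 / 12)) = 45 / 28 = 1.61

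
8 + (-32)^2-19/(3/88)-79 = 1187/3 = 395.67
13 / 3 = 4.33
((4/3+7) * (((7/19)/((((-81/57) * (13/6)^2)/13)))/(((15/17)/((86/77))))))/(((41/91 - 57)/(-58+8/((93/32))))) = -525822920/71068833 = -7.40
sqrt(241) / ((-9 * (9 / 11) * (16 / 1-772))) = 11 * sqrt(241) / 61236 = 0.00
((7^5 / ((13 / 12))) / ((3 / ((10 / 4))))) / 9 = 168070 / 117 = 1436.50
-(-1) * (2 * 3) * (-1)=-6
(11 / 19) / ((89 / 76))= 0.49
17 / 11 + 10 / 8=123 / 44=2.80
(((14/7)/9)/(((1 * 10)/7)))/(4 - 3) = 7/45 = 0.16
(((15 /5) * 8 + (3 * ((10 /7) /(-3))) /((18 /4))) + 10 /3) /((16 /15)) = 4255 /168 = 25.33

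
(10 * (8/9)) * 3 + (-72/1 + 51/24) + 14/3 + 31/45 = -13627/360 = -37.85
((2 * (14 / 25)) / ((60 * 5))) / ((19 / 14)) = 98 / 35625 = 0.00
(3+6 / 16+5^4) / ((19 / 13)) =65351 / 152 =429.94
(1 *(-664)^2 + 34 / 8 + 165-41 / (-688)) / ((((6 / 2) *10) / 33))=3337982263 / 6880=485171.84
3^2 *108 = 972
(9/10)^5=59049/100000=0.59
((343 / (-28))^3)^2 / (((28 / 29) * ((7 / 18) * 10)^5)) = 201464618229 / 51200000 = 3934.86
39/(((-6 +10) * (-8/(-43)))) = 52.41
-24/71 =-0.34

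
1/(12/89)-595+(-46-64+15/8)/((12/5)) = -60733/96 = -632.64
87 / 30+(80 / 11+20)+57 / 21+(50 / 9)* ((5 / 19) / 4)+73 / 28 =9443281 / 263340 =35.86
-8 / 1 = -8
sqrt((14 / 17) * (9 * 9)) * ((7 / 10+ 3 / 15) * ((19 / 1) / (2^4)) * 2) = 1539 * sqrt(238) / 1360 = 17.46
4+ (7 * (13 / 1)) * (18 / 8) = 835 / 4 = 208.75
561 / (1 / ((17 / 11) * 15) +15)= 143055 / 3836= 37.29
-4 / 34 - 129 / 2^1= -2197 / 34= -64.62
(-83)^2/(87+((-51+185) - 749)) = -6889/528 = -13.05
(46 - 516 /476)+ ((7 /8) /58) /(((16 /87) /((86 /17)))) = 690481 /15232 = 45.33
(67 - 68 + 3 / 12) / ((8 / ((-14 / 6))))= 7 / 32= 0.22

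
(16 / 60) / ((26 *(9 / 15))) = 2 / 117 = 0.02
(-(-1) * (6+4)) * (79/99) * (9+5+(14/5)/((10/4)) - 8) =28124/495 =56.82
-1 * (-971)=971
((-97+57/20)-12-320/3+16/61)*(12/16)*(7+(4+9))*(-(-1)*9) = -7001541/244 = -28694.84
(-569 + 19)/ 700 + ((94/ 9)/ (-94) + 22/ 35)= -169/ 630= -0.27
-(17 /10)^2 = -289 /100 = -2.89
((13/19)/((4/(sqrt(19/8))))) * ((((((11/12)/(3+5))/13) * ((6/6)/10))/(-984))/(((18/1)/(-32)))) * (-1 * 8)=-11 * sqrt(38)/20191680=-0.00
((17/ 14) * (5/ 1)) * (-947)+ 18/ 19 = -1529153/ 266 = -5748.70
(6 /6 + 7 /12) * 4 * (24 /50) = 76 /25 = 3.04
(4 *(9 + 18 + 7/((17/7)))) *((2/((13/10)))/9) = 40640/1989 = 20.43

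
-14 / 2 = -7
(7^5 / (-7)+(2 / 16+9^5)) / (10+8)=453185 / 144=3147.12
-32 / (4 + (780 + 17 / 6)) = -192 / 4721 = -0.04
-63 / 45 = -7 / 5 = -1.40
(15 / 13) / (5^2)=3 / 65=0.05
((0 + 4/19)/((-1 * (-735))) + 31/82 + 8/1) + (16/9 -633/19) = -79562521/3435390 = -23.16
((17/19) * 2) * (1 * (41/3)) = 1394/57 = 24.46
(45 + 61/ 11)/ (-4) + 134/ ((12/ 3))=459/ 22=20.86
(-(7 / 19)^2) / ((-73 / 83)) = 4067 / 26353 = 0.15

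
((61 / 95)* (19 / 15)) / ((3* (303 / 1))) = 61 / 68175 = 0.00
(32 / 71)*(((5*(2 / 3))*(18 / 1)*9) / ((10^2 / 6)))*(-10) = -10368 / 71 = -146.03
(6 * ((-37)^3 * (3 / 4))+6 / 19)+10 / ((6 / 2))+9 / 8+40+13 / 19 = -5469433 / 24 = -227893.04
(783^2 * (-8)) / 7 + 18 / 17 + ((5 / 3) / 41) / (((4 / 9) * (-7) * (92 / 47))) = -700672.09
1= 1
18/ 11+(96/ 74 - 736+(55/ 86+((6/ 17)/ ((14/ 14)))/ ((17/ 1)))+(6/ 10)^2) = -185126721173/ 252889450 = -732.05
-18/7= -2.57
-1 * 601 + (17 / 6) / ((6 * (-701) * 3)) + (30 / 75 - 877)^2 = 767826.56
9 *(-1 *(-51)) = 459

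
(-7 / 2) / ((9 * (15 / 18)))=-7 / 15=-0.47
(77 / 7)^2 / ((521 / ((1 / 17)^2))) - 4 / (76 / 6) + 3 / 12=-743649 / 11443244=-0.06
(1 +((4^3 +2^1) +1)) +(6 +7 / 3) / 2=433 / 6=72.17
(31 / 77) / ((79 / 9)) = 279 / 6083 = 0.05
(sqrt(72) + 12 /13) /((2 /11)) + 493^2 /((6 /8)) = 33 * sqrt(2) + 12638746 /39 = 324117.08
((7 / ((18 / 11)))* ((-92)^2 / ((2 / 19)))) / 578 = 1547854 / 2601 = 595.10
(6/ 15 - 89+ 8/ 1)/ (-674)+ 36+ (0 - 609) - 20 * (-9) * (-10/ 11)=-27302677/ 37070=-736.52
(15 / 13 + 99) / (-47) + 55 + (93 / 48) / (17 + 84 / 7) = 15007533 / 283504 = 52.94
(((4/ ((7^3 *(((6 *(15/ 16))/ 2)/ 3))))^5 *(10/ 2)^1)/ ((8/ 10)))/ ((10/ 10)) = 268435456/ 144207180864518625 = 0.00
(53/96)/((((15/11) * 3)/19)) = 2.56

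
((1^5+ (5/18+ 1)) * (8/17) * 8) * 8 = 10496/153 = 68.60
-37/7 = -5.29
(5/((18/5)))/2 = 25/36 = 0.69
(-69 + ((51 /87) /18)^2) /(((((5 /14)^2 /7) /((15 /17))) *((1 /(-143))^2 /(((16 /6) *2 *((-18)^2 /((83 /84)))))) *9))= -236313004221502208 /17799765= -13276186748.62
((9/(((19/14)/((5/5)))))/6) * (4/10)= 42/95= 0.44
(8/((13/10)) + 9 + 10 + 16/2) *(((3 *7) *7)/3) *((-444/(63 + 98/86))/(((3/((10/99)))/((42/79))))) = -1344013160/6676527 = -201.30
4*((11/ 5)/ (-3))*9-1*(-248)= 221.60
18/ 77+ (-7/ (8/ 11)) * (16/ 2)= -5911/ 77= -76.77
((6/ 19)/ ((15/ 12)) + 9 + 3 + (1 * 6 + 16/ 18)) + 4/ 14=116272/ 5985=19.43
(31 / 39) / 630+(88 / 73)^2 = 1.45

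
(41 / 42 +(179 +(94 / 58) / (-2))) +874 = 641378 / 609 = 1053.17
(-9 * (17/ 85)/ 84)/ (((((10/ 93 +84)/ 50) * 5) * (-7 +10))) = -93/ 109508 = -0.00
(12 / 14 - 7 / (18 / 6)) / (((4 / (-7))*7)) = 31 / 84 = 0.37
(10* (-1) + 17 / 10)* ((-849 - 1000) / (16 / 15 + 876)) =17.50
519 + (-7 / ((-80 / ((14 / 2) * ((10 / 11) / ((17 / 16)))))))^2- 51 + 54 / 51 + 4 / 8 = 32859213 / 69938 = 469.83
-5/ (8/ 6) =-15/ 4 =-3.75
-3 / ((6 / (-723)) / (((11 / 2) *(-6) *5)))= -59647.50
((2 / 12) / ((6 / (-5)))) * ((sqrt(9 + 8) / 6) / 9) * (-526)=1315 * sqrt(17) / 972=5.58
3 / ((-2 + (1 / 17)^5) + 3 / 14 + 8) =59633994 / 123527573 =0.48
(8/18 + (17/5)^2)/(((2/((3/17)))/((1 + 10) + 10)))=18907/850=22.24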